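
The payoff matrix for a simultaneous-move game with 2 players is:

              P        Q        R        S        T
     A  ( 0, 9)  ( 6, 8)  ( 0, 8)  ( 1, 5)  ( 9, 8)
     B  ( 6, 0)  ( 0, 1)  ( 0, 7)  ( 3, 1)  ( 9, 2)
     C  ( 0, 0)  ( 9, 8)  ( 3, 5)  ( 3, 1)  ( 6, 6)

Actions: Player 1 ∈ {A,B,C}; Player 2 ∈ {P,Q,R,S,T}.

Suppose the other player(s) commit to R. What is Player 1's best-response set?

u_1(A vs R) = 0
u_1(B vs R) = 0
u_1(C vs R) = 3
max payoff 3 at {C}

argmax u_1 = {C}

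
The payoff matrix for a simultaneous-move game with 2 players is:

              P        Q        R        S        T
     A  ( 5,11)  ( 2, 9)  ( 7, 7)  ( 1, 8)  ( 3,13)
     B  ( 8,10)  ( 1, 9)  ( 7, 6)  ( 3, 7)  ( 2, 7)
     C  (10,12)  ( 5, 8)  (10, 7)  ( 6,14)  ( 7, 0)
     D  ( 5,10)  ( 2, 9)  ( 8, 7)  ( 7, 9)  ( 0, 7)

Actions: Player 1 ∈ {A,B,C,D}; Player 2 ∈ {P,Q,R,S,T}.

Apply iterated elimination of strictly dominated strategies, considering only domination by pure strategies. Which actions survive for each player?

IESDS → P1:{C,D} P2:{P,S}

P1 drop A (C beats it: P:10>5 Q:5>2 R:10>7 S:6>1 T:7>3)
P1 drop B (C beats it: P:10>8 Q:5>1 R:10>7 S:6>3 T:7>2)
P2 drop Q (P beats it: C:12>8 D:10>9)
P2 drop R (P beats it: C:12>7 D:10>7)
P2 drop T (P beats it: C:12>0 D:10>7)
P1→{C,D} P2→{P,S}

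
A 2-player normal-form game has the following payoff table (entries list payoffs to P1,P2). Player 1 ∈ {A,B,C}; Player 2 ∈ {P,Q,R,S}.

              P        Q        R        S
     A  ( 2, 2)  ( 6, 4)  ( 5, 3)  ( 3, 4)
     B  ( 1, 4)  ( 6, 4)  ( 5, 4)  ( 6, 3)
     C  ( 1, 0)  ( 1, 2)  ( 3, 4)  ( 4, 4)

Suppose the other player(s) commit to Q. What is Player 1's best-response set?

u_1(A vs Q) = 6
u_1(B vs Q) = 6
u_1(C vs Q) = 1
max payoff 6 at {A,B}

P1 best: {A,B}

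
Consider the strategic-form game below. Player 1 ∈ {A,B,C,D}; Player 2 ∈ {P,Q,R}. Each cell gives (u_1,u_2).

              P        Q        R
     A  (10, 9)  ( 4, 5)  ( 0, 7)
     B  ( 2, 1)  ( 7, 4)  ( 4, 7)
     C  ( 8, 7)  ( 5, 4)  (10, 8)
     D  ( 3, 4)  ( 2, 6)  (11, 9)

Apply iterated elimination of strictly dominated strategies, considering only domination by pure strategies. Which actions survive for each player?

P2 drop Q (R beats it: A:7>5 B:7>4 C:8>4 D:9>6)
P1 drop B (C beats it: P:8>2 R:10>4)
P1→{A,C,D} P2→{P,R}

Remaining: P1:{A,C,D} P2:{P,R}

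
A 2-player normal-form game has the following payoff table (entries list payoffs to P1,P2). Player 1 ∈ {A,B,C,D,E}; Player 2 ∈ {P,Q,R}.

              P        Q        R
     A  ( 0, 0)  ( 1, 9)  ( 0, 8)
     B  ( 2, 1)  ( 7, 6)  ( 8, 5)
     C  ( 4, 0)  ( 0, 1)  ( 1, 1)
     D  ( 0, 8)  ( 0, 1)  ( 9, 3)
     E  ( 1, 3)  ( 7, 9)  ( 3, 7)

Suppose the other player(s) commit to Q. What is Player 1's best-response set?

u_1(A vs Q) = 1
u_1(B vs Q) = 7
u_1(C vs Q) = 0
u_1(D vs Q) = 0
u_1(E vs Q) = 7
max payoff 7 at {B,E}

BR_1 = {B,E}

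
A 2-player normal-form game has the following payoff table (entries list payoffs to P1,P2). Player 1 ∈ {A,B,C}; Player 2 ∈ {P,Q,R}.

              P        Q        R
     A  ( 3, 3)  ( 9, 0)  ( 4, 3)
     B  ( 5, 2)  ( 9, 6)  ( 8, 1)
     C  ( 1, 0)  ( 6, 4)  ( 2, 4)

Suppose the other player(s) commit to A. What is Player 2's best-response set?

u_2(P vs A) = 3
u_2(Q vs A) = 0
u_2(R vs A) = 3
max payoff 3 at {P,R}

BR_2 = {P,R}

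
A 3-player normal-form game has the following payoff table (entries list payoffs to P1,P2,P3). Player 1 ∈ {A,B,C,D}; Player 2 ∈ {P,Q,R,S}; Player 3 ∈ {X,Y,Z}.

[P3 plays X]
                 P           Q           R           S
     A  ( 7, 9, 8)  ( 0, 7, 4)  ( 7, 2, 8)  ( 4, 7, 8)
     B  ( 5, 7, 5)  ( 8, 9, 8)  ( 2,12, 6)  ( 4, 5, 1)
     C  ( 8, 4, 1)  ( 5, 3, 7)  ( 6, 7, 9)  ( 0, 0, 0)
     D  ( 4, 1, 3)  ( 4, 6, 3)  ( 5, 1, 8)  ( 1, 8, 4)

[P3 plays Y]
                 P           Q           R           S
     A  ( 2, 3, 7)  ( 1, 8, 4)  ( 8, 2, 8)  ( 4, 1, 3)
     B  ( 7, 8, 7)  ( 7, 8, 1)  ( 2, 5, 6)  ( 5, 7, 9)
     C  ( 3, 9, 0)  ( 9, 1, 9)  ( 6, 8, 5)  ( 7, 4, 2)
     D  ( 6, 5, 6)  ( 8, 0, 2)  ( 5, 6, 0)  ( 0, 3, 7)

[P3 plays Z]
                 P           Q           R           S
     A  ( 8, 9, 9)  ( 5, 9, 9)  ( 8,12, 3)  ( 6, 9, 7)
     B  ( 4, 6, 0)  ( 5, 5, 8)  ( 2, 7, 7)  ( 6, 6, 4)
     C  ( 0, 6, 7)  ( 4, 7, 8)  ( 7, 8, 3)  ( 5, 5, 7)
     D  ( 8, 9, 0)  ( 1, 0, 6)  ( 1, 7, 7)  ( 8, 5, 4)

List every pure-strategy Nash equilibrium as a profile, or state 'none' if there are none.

(A,P,X): not NE [P1→C gives 8>7; P3→Z gives 9>8]
(A,P,Y): not NE [P1→B gives 7>2; P2→Q gives 8>3; P3→Z gives 9>7]
(A,P,Z): not NE [P2→R gives 12>9]
(A,Q,X): not NE [P1→B gives 8>0; P2→P gives 9>7; P3→Z gives 9>4]
(A,Q,Y): not NE [P1→C gives 9>1; P3→Z gives 9>4]
(A,Q,Z): not NE [P2→R gives 12>9]
(A,R,X): not NE [P2→P gives 9>2]
(A,R,Y): not NE [P2→Q gives 8>2]
(A,R,Z): not NE [P3→Y gives 8>3]
(A,S,X): not NE [P2→P gives 9>7]
(A,S,Y): not NE [P1→C gives 7>4; P2→Q gives 8>1; P3→X gives 8>3]
(A,S,Z): not NE [P1→D gives 8>6; P2→R gives 12>9; P3→X gives 8>7]
(B,P,X): not NE [P1→C gives 8>5; P2→R gives 12>7; P3→Y gives 7>5]
(B,P,Y): NE
(B,P,Z): not NE [P1→D gives 8>4; P2→R gives 7>6; P3→Y gives 7>0]
(B,Q,X): not NE [P2→R gives 12>9]
(B,Q,Y): not NE [P1→C gives 9>7; P3→Z gives 8>1]
(B,Q,Z): not NE [P2→R gives 7>5]
(B,R,X): not NE [P1→A gives 7>2; P3→Z gives 7>6]
(B,R,Y): not NE [P1→A gives 8>2; P2→Q gives 8>5; P3→Z gives 7>6]
(B,R,Z): not NE [P1→A gives 8>2]
(B,S,X): not NE [P2→R gives 12>5; P3→Y gives 9>1]
(B,S,Y): not NE [P1→C gives 7>5; P2→Q gives 8>7]
(B,S,Z): not NE [P1→D gives 8>6; P2→R gives 7>6; P3→Y gives 9>4]
(C,P,X): not NE [P2→R gives 7>4; P3→Z gives 7>1]
(C,P,Y): not NE [P1→B gives 7>3; P3→Z gives 7>0]
(C,P,Z): not NE [P1→D gives 8>0; P2→R gives 8>6]
(C,Q,X): not NE [P1→B gives 8>5; P2→R gives 7>3; P3→Y gives 9>7]
(C,Q,Y): not NE [P2→P gives 9>1]
(C,Q,Z): not NE [P1→B gives 5>4; P2→R gives 8>7; P3→Y gives 9>8]
(C,R,X): not NE [P1→A gives 7>6]
(C,R,Y): not NE [P1→A gives 8>6; P2→P gives 9>8; P3→X gives 9>5]
(C,R,Z): not NE [P1→A gives 8>7; P3→X gives 9>3]
(C,S,X): not NE [P1→B gives 4>0; P2→R gives 7>0; P3→Z gives 7>0]
(C,S,Y): not NE [P2→P gives 9>4; P3→Z gives 7>2]
(C,S,Z): not NE [P1→D gives 8>5; P2→R gives 8>5]
(D,P,X): not NE [P1→C gives 8>4; P2→S gives 8>1; P3→Y gives 6>3]
(D,P,Y): not NE [P1→B gives 7>6; P2→R gives 6>5]
(D,P,Z): not NE [P3→Y gives 6>0]
(D,Q,X): not NE [P1→B gives 8>4; P2→S gives 8>6; P3→Z gives 6>3]
(D,Q,Y): not NE [P1→C gives 9>8; P2→R gives 6>0; P3→Z gives 6>2]
(D,Q,Z): not NE [P1→B gives 5>1; P2→P gives 9>0]
(D,R,X): not NE [P1→A gives 7>5; P2→S gives 8>1]
(D,R,Y): not NE [P1→A gives 8>5; P3→X gives 8>0]
(D,R,Z): not NE [P1→A gives 8>1; P2→P gives 9>7; P3→X gives 8>7]
(D,S,X): not NE [P1→B gives 4>1; P3→Y gives 7>4]
(D,S,Y): not NE [P1→C gives 7>0; P2→R gives 6>3]
(D,S,Z): not NE [P2→P gives 9>5; P3→Y gives 7>4]

PSNE = {(B,P,Y)}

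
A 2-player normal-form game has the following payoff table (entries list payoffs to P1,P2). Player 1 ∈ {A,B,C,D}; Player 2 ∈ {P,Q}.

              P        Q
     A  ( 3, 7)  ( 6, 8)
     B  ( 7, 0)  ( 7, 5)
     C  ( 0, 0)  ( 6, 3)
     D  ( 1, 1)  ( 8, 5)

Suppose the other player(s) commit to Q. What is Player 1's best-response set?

BR_1 = {D}

u_1(A vs Q) = 6
u_1(B vs Q) = 7
u_1(C vs Q) = 6
u_1(D vs Q) = 8
max payoff 8 at {D}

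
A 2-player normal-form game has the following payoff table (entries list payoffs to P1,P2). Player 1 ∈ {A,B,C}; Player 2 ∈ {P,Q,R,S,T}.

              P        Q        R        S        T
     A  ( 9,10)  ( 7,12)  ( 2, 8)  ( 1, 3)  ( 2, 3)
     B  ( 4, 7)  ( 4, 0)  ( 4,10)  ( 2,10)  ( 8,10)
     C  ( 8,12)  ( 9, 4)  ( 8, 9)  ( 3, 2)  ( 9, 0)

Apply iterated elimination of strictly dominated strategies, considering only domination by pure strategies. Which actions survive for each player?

P1 drop B (C beats it: P:8>4 Q:9>4 R:8>4 S:3>2 T:9>8)
P2 drop R (P beats it: A:10>8 C:12>9)
P2 drop S (P beats it: A:10>3 C:12>2)
P2 drop T (P beats it: A:10>3 C:12>0)
P1→{A,C} P2→{P,Q}

IESDS → P1:{A,C} P2:{P,Q}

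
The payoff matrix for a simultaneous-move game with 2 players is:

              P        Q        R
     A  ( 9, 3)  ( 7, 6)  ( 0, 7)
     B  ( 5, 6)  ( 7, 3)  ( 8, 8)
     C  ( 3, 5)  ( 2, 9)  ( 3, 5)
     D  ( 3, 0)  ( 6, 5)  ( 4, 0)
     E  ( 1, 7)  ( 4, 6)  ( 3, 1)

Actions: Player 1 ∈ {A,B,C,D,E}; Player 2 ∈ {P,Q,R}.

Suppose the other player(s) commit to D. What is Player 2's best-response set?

u_2(P vs D) = 0
u_2(Q vs D) = 5
u_2(R vs D) = 0
max payoff 5 at {Q}

BR_2 = {Q}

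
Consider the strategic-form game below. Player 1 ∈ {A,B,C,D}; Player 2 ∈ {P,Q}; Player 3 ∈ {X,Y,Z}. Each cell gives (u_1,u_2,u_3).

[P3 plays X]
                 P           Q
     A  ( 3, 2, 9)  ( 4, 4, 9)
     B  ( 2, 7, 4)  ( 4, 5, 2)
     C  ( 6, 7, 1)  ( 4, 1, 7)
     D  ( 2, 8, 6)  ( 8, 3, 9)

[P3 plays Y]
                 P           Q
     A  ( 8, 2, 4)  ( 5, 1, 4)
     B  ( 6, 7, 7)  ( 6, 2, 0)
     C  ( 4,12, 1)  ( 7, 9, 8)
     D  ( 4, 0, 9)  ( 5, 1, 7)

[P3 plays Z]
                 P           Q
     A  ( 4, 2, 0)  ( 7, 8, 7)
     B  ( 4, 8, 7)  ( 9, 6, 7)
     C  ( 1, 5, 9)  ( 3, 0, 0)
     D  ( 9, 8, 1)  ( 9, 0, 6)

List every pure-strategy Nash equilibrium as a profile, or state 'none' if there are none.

(A,P,X): not NE [P1→C gives 6>3; P2→Q gives 4>2]
(A,P,Y): not NE [P3→X gives 9>4]
(A,P,Z): not NE [P1→D gives 9>4; P2→Q gives 8>2; P3→X gives 9>0]
(A,Q,X): not NE [P1→D gives 8>4]
(A,Q,Y): not NE [P1→C gives 7>5; P2→P gives 2>1; P3→X gives 9>4]
(A,Q,Z): not NE [P1→D gives 9>7; P3→X gives 9>7]
(B,P,X): not NE [P1→C gives 6>2; P3→Z gives 7>4]
(B,P,Y): not NE [P1→A gives 8>6]
(B,P,Z): not NE [P1→D gives 9>4]
(B,Q,X): not NE [P1→D gives 8>4; P2→P gives 7>5; P3→Z gives 7>2]
(B,Q,Y): not NE [P1→C gives 7>6; P2→P gives 7>2; P3→Z gives 7>0]
(B,Q,Z): not NE [P2→P gives 8>6]
(C,P,X): not NE [P3→Z gives 9>1]
(C,P,Y): not NE [P1→A gives 8>4; P3→Z gives 9>1]
(C,P,Z): not NE [P1→D gives 9>1]
(C,Q,X): not NE [P1→D gives 8>4; P2→P gives 7>1; P3→Y gives 8>7]
(C,Q,Y): not NE [P2→P gives 12>9]
(C,Q,Z): not NE [P1→D gives 9>3; P2→P gives 5>0; P3→Y gives 8>0]
(D,P,X): not NE [P1→C gives 6>2; P3→Y gives 9>6]
(D,P,Y): not NE [P1→A gives 8>4; P2→Q gives 1>0]
(D,P,Z): not NE [P3→Y gives 9>1]
(D,Q,X): not NE [P2→P gives 8>3]
(D,Q,Y): not NE [P1→C gives 7>5; P3→X gives 9>7]
(D,Q,Z): not NE [P2→P gives 8>0; P3→X gives 9>6]

No pure NE.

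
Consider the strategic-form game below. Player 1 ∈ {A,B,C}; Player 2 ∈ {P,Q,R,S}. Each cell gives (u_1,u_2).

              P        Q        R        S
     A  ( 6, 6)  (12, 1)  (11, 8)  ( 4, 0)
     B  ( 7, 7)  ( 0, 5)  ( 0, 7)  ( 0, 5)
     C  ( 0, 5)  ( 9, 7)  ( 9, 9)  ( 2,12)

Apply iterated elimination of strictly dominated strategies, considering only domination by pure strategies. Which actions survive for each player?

P1 drop C (A beats it: P:6>0 Q:12>9 R:11>9 S:4>2)
P2 drop Q (P beats it: A:6>1 B:7>5)
P2 drop S (P beats it: A:6>0 B:7>5)
P1→{A,B} P2→{P,R}

IESDS → P1:{A,B} P2:{P,R}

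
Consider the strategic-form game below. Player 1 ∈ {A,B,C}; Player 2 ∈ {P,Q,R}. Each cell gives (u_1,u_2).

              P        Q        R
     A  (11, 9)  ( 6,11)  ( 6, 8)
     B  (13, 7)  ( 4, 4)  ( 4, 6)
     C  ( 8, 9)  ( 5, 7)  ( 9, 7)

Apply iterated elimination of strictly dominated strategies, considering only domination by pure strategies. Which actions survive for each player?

Remaining: P1:{A,B} P2:{P,Q}

P2 drop R (P beats it: A:9>8 B:7>6 C:9>7)
P1 drop C (A beats it: P:11>8 Q:6>5)
P1→{A,B} P2→{P,Q}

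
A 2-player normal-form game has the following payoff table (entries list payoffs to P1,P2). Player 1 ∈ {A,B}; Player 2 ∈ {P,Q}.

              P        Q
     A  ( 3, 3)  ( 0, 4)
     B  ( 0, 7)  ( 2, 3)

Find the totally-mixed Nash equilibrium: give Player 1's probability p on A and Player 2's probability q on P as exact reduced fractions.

P1 indiff ⇒ q·3+(1-q)·0 = q·0+(1-q)·2 ⇒ q(3) = (1-q)(2) ⇒ q = 2/5
P2 indiff ⇒ p·3+(1-p)·7 = p·4+(1-p)·3 ⇒ p(-1) = (1-p)(-4) ⇒ p = 4/5

P1 mixes 4/5 on A; P2 mixes 2/5 on P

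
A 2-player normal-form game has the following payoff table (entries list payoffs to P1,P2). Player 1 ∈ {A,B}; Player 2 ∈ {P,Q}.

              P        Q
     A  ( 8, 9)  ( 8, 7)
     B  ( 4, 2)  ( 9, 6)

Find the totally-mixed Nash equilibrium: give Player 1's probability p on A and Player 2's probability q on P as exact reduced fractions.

p=2/3, q=1/5

P1 indiff ⇒ q·8+(1-q)·8 = q·4+(1-q)·9 ⇒ q(4) = (1-q)(1) ⇒ q = 1/5
P2 indiff ⇒ p·9+(1-p)·2 = p·7+(1-p)·6 ⇒ p(2) = (1-p)(4) ⇒ p = 2/3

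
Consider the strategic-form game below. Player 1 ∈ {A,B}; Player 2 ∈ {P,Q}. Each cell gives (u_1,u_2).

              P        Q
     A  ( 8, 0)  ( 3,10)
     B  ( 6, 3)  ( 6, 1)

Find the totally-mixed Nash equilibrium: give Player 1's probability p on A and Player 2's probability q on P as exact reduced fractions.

(p,q) = (1/6, 3/5)

P1 indiff ⇒ q·8+(1-q)·3 = q·6+(1-q)·6 ⇒ q(2) = (1-q)(3) ⇒ q = 3/5
P2 indiff ⇒ p·0+(1-p)·3 = p·10+(1-p)·1 ⇒ p(-10) = (1-p)(-2) ⇒ p = 1/6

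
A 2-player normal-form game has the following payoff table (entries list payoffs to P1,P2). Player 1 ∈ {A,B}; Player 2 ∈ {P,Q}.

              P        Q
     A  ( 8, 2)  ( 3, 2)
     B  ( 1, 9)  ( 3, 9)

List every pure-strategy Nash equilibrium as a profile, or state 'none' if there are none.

(A,P): NE
(A,Q): NE
(B,P): not NE [P1→A gives 8>1]
(B,Q): NE

Nash profiles: (A,P), (A,Q), (B,Q)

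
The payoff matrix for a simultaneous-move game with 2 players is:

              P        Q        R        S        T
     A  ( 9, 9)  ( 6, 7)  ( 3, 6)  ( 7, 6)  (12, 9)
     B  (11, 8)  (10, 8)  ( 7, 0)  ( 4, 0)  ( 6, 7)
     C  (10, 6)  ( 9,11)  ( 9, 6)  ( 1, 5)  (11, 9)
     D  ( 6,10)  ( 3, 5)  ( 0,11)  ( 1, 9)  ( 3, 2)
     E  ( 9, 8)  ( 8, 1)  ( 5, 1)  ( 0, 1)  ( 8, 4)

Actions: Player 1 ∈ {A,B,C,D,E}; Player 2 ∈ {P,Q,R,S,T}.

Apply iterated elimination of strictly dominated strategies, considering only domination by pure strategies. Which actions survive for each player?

P1 drop D (A beats it: P:9>6 Q:6>3 R:3>0 S:7>1 T:12>3)
P1 drop E (C beats it: P:10>9 Q:9>8 R:9>5 S:1>0 T:11>8)
P2 drop R (Q beats it: A:7>6 B:8>0 C:11>6)
P2 drop S (P beats it: A:9>6 B:8>0 C:6>5)
P1→{A,B,C} P2→{P,Q,T}

Remaining: P1:{A,B,C} P2:{P,Q,T}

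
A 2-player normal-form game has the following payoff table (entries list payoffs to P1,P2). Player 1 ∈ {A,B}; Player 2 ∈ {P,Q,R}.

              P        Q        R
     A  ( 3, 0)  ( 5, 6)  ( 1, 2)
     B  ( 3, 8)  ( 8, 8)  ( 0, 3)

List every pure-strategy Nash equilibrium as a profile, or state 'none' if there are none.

Nash profiles: (B,P), (B,Q)

(A,P): not NE [P2→Q gives 6>0]
(A,Q): not NE [P1→B gives 8>5]
(A,R): not NE [P2→Q gives 6>2]
(B,P): NE
(B,Q): NE
(B,R): not NE [P1→A gives 1>0; P2→Q gives 8>3]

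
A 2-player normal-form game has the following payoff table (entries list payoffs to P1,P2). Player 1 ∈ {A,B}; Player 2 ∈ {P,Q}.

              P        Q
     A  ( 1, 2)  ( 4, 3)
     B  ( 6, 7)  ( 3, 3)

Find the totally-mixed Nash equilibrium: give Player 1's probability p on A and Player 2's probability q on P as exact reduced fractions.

p=4/5, q=1/6

P1 indiff ⇒ q·1+(1-q)·4 = q·6+(1-q)·3 ⇒ q(-5) = (1-q)(-1) ⇒ q = 1/6
P2 indiff ⇒ p·2+(1-p)·7 = p·3+(1-p)·3 ⇒ p(-1) = (1-p)(-4) ⇒ p = 4/5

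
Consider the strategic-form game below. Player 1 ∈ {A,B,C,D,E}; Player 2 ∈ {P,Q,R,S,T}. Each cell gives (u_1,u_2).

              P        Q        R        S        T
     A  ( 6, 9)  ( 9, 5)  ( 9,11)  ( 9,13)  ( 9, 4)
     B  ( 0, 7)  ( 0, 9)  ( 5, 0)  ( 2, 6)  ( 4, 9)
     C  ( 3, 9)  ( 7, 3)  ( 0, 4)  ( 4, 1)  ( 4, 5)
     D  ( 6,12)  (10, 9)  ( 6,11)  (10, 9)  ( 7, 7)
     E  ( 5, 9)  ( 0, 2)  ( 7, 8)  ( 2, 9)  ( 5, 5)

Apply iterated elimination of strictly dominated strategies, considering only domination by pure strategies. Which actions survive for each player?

P1 drop B (A beats it: P:6>0 Q:9>0 R:9>5 S:9>2 T:9>4)
P1 drop C (A beats it: P:6>3 Q:9>7 R:9>0 S:9>4 T:9>4)
P1 drop E (A beats it: P:6>5 Q:9>0 R:9>7 S:9>2 T:9>5)
P2 drop Q (P beats it: A:9>5 D:12>9)
P2 drop T (P beats it: A:9>4 D:12>7)
P1→{A,D} P2→{P,R,S}

IESDS → P1:{A,D} P2:{P,R,S}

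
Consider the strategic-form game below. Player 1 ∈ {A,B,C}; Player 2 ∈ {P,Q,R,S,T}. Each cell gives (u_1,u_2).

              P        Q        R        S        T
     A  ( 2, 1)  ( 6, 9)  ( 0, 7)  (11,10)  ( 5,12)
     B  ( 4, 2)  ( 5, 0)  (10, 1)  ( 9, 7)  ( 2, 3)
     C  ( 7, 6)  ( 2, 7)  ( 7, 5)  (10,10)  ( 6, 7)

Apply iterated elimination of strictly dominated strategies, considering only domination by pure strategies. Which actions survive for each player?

IESDS → P1:{A,C} P2:{S,T}

P2 drop P (S beats it: A:10>1 B:7>2 C:10>6)
P2 drop Q (S beats it: A:10>9 B:7>0 C:10>7)
P2 drop R (S beats it: A:10>7 B:7>1 C:10>5)
P1 drop B (A beats it: S:11>9 T:5>2)
P1→{A,C} P2→{S,T}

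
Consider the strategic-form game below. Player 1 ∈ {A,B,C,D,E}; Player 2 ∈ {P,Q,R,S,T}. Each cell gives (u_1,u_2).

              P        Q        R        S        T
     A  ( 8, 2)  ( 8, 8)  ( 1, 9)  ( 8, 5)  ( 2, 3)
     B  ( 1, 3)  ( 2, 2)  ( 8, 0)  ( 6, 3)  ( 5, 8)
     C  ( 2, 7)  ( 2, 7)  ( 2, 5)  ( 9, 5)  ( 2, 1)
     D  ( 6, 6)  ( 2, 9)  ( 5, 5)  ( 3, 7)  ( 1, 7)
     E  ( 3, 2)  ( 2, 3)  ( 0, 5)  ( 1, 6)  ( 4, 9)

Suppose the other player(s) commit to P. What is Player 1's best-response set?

u_1(A vs P) = 8
u_1(B vs P) = 1
u_1(C vs P) = 2
u_1(D vs P) = 6
u_1(E vs P) = 3
max payoff 8 at {A}

argmax u_1 = {A}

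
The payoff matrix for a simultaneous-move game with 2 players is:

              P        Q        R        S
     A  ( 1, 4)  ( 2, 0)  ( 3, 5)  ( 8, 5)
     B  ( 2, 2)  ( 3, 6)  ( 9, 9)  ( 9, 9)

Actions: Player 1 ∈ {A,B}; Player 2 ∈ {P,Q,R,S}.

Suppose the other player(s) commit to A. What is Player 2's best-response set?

u_2(P vs A) = 4
u_2(Q vs A) = 0
u_2(R vs A) = 5
u_2(S vs A) = 5
max payoff 5 at {R,S}

P2 best: {R,S}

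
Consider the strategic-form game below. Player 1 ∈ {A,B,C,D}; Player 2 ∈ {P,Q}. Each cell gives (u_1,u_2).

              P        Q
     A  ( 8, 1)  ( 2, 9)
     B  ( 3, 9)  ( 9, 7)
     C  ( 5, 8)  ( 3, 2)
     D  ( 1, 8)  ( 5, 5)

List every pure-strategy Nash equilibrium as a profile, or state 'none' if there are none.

(A,P): not NE [P2→Q gives 9>1]
(A,Q): not NE [P1→B gives 9>2]
(B,P): not NE [P1→A gives 8>3]
(B,Q): not NE [P2→P gives 9>7]
(C,P): not NE [P1→A gives 8>5]
(C,Q): not NE [P1→B gives 9>3; P2→P gives 8>2]
(D,P): not NE [P1→A gives 8>1]
(D,Q): not NE [P1→B gives 9>5; P2→P gives 8>5]

PSNE: ∅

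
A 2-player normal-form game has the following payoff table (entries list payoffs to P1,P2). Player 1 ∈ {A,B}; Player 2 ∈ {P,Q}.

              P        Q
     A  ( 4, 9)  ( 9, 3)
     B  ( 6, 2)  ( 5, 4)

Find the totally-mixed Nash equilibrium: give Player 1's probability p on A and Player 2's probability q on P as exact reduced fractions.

p=1/4, q=2/3

P1 indiff ⇒ q·4+(1-q)·9 = q·6+(1-q)·5 ⇒ q(-2) = (1-q)(-4) ⇒ q = 2/3
P2 indiff ⇒ p·9+(1-p)·2 = p·3+(1-p)·4 ⇒ p(6) = (1-p)(2) ⇒ p = 1/4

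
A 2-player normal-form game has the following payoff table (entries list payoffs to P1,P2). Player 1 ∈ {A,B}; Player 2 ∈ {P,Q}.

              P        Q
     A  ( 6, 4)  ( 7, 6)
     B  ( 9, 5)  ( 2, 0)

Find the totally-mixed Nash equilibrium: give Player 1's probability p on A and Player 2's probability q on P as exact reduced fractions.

P1 indiff ⇒ q·6+(1-q)·7 = q·9+(1-q)·2 ⇒ q(-3) = (1-q)(-5) ⇒ q = 5/8
P2 indiff ⇒ p·4+(1-p)·5 = p·6+(1-p)·0 ⇒ p(-2) = (1-p)(-5) ⇒ p = 5/7

p=5/7, q=5/8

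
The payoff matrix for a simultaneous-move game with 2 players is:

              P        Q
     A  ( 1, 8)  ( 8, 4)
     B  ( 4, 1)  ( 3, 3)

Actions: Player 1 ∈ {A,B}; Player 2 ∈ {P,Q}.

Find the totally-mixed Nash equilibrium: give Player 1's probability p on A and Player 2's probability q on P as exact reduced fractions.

P1 indiff ⇒ q·1+(1-q)·8 = q·4+(1-q)·3 ⇒ q(-3) = (1-q)(-5) ⇒ q = 5/8
P2 indiff ⇒ p·8+(1-p)·1 = p·4+(1-p)·3 ⇒ p(4) = (1-p)(2) ⇒ p = 1/3

p=1/3, q=5/8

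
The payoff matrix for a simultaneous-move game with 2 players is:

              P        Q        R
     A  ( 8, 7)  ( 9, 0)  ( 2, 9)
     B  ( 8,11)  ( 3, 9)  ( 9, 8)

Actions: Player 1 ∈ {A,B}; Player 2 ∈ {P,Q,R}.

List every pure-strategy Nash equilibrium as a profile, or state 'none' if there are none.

(A,P): not NE [P2→R gives 9>7]
(A,Q): not NE [P2→R gives 9>0]
(A,R): not NE [P1→B gives 9>2]
(B,P): NE
(B,Q): not NE [P1→A gives 9>3; P2→P gives 11>9]
(B,R): not NE [P2→P gives 11>8]

PSNE = {(B,P)}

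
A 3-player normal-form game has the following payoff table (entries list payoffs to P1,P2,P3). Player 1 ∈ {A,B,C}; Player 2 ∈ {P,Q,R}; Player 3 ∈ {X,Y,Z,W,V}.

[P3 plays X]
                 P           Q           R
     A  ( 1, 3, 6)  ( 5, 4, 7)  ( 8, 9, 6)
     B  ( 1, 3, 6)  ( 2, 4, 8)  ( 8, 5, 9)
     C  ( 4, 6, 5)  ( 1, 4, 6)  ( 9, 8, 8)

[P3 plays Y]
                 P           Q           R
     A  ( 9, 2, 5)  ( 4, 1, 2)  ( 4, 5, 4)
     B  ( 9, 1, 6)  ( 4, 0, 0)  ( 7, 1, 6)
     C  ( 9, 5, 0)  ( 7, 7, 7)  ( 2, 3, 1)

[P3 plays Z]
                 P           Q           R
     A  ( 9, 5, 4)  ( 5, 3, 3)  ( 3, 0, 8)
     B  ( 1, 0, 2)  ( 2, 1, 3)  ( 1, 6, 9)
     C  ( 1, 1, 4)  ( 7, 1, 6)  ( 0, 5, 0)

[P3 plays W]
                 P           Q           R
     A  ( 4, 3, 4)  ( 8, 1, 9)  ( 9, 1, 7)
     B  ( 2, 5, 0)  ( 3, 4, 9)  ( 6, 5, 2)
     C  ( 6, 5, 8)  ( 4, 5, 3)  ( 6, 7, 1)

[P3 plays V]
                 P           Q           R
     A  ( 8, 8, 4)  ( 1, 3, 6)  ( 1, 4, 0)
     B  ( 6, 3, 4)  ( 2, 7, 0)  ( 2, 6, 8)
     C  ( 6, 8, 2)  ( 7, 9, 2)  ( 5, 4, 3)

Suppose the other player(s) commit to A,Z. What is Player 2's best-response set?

u_2(P vs A,Z) = 5
u_2(Q vs A,Z) = 3
u_2(R vs A,Z) = 0
max payoff 5 at {P}

BR_2 = {P}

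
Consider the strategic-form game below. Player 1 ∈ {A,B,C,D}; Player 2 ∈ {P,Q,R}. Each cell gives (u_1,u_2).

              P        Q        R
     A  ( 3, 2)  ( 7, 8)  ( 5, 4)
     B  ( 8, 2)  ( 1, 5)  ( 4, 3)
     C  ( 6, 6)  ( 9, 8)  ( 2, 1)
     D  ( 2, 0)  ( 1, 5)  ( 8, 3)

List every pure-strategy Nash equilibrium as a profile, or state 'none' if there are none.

(A,P): not NE [P1→B gives 8>3; P2→Q gives 8>2]
(A,Q): not NE [P1→C gives 9>7]
(A,R): not NE [P1→D gives 8>5; P2→Q gives 8>4]
(B,P): not NE [P2→Q gives 5>2]
(B,Q): not NE [P1→C gives 9>1]
(B,R): not NE [P1→D gives 8>4; P2→Q gives 5>3]
(C,P): not NE [P1→B gives 8>6; P2→Q gives 8>6]
(C,Q): NE
(C,R): not NE [P1→D gives 8>2; P2→Q gives 8>1]
(D,P): not NE [P1→B gives 8>2; P2→Q gives 5>0]
(D,Q): not NE [P1→C gives 9>1]
(D,R): not NE [P2→Q gives 5>3]

PSNE = {(C,Q)}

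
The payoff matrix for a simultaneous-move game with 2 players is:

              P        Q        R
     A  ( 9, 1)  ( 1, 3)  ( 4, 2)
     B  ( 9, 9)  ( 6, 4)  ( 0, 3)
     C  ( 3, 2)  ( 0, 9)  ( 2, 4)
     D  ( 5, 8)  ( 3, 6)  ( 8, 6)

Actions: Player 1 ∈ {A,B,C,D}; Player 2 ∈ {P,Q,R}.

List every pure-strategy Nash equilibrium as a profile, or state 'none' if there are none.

Nash profiles: (B,P)

(A,P): not NE [P2→Q gives 3>1]
(A,Q): not NE [P1→B gives 6>1]
(A,R): not NE [P1→D gives 8>4; P2→Q gives 3>2]
(B,P): NE
(B,Q): not NE [P2→P gives 9>4]
(B,R): not NE [P1→D gives 8>0; P2→P gives 9>3]
(C,P): not NE [P1→B gives 9>3; P2→Q gives 9>2]
(C,Q): not NE [P1→B gives 6>0]
(C,R): not NE [P1→D gives 8>2; P2→Q gives 9>4]
(D,P): not NE [P1→B gives 9>5]
(D,Q): not NE [P1→B gives 6>3; P2→P gives 8>6]
(D,R): not NE [P2→P gives 8>6]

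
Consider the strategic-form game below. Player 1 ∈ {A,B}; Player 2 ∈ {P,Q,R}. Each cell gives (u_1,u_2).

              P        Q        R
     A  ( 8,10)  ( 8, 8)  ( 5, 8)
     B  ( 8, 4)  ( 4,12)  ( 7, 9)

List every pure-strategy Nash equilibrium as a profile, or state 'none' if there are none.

Nash profiles: (A,P)

(A,P): NE
(A,Q): not NE [P2→P gives 10>8]
(A,R): not NE [P1→B gives 7>5; P2→P gives 10>8]
(B,P): not NE [P2→Q gives 12>4]
(B,Q): not NE [P1→A gives 8>4]
(B,R): not NE [P2→Q gives 12>9]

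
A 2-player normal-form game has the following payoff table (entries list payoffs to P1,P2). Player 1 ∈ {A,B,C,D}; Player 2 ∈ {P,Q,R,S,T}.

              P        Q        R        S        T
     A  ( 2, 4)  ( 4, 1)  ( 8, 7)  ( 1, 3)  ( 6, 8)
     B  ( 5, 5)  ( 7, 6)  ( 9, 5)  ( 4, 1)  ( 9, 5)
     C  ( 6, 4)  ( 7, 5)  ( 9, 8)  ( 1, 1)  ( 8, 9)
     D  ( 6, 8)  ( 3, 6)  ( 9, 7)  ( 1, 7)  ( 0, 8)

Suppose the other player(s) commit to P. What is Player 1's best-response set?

P1 best: {C,D}

u_1(A vs P) = 2
u_1(B vs P) = 5
u_1(C vs P) = 6
u_1(D vs P) = 6
max payoff 6 at {C,D}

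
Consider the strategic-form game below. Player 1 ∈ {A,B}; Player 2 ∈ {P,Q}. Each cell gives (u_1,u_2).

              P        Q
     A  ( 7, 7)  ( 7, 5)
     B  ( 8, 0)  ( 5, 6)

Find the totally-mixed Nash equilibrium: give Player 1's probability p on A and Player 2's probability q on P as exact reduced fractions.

(p,q) = (3/4, 2/3)

P1 indiff ⇒ q·7+(1-q)·7 = q·8+(1-q)·5 ⇒ q(-1) = (1-q)(-2) ⇒ q = 2/3
P2 indiff ⇒ p·7+(1-p)·0 = p·5+(1-p)·6 ⇒ p(2) = (1-p)(6) ⇒ p = 3/4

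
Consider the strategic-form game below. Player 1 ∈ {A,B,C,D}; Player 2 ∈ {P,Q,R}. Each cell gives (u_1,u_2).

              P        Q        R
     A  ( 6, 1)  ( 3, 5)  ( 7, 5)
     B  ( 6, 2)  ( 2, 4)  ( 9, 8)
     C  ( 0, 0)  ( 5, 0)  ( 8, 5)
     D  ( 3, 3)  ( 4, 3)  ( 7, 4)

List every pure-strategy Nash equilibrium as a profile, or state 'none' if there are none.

Nash profiles: (B,R)

(A,P): not NE [P2→R gives 5>1]
(A,Q): not NE [P1→C gives 5>3]
(A,R): not NE [P1→B gives 9>7]
(B,P): not NE [P2→R gives 8>2]
(B,Q): not NE [P1→C gives 5>2; P2→R gives 8>4]
(B,R): NE
(C,P): not NE [P1→B gives 6>0; P2→R gives 5>0]
(C,Q): not NE [P2→R gives 5>0]
(C,R): not NE [P1→B gives 9>8]
(D,P): not NE [P1→B gives 6>3; P2→R gives 4>3]
(D,Q): not NE [P1→C gives 5>4; P2→R gives 4>3]
(D,R): not NE [P1→B gives 9>7]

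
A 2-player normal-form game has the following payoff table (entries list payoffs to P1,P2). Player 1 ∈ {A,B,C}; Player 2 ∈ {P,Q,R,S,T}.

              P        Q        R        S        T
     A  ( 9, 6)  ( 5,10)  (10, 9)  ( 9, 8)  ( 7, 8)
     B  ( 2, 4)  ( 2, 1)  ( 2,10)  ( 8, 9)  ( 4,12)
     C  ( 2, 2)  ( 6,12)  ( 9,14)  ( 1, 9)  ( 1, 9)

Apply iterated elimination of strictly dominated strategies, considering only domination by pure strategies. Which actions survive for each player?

P1 drop B (A beats it: P:9>2 Q:5>2 R:10>2 S:9>8 T:7>4)
P2 drop P (Q beats it: A:10>6 C:12>2)
P2 drop S (Q beats it: A:10>8 C:12>9)
P2 drop T (Q beats it: A:10>8 C:12>9)
P1→{A,C} P2→{Q,R}

Survivors P1:{A,C} P2:{Q,R}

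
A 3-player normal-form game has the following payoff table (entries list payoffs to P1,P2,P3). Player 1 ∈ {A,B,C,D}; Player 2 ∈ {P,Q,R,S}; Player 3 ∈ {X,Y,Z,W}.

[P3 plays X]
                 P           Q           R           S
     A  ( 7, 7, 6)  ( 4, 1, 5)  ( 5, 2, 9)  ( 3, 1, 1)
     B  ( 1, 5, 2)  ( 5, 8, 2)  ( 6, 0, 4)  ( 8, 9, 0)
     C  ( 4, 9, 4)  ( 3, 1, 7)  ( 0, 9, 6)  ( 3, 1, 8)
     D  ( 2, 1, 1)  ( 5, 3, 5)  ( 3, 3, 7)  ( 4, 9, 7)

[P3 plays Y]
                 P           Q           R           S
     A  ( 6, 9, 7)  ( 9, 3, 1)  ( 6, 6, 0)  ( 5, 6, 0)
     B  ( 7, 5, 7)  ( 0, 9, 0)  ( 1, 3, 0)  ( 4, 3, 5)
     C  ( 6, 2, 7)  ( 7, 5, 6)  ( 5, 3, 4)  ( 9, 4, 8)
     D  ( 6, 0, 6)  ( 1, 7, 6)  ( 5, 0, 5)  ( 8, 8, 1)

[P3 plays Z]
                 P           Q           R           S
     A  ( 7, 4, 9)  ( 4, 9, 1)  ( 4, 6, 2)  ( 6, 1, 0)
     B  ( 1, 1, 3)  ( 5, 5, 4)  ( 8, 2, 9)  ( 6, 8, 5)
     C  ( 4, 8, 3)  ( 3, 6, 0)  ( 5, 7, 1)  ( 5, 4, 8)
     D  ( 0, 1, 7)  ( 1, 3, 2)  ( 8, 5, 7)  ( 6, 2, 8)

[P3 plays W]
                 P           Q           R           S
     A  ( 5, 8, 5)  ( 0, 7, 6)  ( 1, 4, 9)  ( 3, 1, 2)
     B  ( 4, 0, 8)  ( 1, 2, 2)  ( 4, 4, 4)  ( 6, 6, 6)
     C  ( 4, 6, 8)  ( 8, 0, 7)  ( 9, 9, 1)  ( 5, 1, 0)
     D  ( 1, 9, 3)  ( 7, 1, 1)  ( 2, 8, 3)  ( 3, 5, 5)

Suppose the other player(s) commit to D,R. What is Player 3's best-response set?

BR_3 = {X,Z}

u_3(X vs D,R) = 7
u_3(Y vs D,R) = 5
u_3(Z vs D,R) = 7
u_3(W vs D,R) = 3
max payoff 7 at {X,Z}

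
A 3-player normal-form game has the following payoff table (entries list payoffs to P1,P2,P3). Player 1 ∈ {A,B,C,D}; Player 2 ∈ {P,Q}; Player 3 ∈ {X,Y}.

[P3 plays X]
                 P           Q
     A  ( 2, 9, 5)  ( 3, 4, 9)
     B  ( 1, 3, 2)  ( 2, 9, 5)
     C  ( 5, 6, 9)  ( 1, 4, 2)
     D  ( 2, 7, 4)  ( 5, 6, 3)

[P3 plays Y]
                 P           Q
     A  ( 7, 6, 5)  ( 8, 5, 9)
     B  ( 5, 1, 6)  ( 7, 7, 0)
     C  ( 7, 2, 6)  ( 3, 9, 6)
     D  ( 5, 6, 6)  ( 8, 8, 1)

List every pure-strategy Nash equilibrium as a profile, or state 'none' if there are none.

(A,P,X): not NE [P1→C gives 5>2]
(A,P,Y): NE
(A,Q,X): not NE [P1→D gives 5>3; P2→P gives 9>4]
(A,Q,Y): not NE [P2→P gives 6>5]
(B,P,X): not NE [P1→C gives 5>1; P2→Q gives 9>3; P3→Y gives 6>2]
(B,P,Y): not NE [P1→C gives 7>5; P2→Q gives 7>1]
(B,Q,X): not NE [P1→D gives 5>2]
(B,Q,Y): not NE [P1→D gives 8>7; P3→X gives 5>0]
(C,P,X): NE
(C,P,Y): not NE [P2→Q gives 9>2; P3→X gives 9>6]
(C,Q,X): not NE [P1→D gives 5>1; P2→P gives 6>4; P3→Y gives 6>2]
(C,Q,Y): not NE [P1→D gives 8>3]
(D,P,X): not NE [P1→C gives 5>2; P3→Y gives 6>4]
(D,P,Y): not NE [P1→C gives 7>5; P2→Q gives 8>6]
(D,Q,X): not NE [P2→P gives 7>6]
(D,Q,Y): not NE [P3→X gives 3>1]

Nash profiles: (A,P,Y), (C,P,X)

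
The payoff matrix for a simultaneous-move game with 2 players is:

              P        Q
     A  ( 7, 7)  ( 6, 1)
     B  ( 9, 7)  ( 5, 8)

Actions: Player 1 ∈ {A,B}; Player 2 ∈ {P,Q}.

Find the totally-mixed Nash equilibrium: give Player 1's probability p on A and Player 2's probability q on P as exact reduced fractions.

P1 indiff ⇒ q·7+(1-q)·6 = q·9+(1-q)·5 ⇒ q(-2) = (1-q)(-1) ⇒ q = 1/3
P2 indiff ⇒ p·7+(1-p)·7 = p·1+(1-p)·8 ⇒ p(6) = (1-p)(1) ⇒ p = 1/7

p=1/7, q=1/3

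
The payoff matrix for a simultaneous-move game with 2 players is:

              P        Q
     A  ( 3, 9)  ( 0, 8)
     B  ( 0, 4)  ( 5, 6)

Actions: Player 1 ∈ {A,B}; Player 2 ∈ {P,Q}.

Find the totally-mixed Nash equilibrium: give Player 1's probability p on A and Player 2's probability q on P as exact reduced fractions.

P1 indiff ⇒ q·3+(1-q)·0 = q·0+(1-q)·5 ⇒ q(3) = (1-q)(5) ⇒ q = 5/8
P2 indiff ⇒ p·9+(1-p)·4 = p·8+(1-p)·6 ⇒ p(1) = (1-p)(2) ⇒ p = 2/3

(p,q) = (2/3, 5/8)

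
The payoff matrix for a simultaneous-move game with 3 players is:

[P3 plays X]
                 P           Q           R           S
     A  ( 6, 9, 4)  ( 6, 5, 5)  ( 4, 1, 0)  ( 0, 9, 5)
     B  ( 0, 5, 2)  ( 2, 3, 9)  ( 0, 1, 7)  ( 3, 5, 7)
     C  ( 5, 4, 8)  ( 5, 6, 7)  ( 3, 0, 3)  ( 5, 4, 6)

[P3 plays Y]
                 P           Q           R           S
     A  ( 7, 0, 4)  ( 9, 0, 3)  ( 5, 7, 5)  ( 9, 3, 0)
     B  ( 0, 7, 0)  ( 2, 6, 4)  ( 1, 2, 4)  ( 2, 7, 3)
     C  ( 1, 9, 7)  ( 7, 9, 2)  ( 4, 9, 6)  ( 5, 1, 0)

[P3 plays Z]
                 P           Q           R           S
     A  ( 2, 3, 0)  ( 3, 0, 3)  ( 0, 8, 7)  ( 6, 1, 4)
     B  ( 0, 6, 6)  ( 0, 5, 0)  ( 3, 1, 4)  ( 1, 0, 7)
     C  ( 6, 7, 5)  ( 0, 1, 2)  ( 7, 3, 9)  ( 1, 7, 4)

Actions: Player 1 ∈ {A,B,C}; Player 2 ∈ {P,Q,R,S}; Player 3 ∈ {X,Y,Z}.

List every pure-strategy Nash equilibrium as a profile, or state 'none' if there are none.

NE set: (A,P,X)

(A,P,X): NE
(A,P,Y): not NE [P2→R gives 7>0]
(A,P,Z): not NE [P1→C gives 6>2; P2→R gives 8>3; P3→Y gives 4>0]
(A,Q,X): not NE [P2→S gives 9>5]
(A,Q,Y): not NE [P2→R gives 7>0; P3→X gives 5>3]
(A,Q,Z): not NE [P2→R gives 8>0; P3→X gives 5>3]
(A,R,X): not NE [P2→S gives 9>1; P3→Z gives 7>0]
(A,R,Y): not NE [P3→Z gives 7>5]
(A,R,Z): not NE [P1→C gives 7>0]
(A,S,X): not NE [P1→C gives 5>0]
(A,S,Y): not NE [P2→R gives 7>3; P3→X gives 5>0]
(A,S,Z): not NE [P2→R gives 8>1; P3→X gives 5>4]
(B,P,X): not NE [P1→A gives 6>0; P3→Z gives 6>2]
(B,P,Y): not NE [P1→A gives 7>0; P3→Z gives 6>0]
(B,P,Z): not NE [P1→C gives 6>0]
(B,Q,X): not NE [P1→A gives 6>2; P2→S gives 5>3]
(B,Q,Y): not NE [P1→A gives 9>2; P2→S gives 7>6; P3→X gives 9>4]
(B,Q,Z): not NE [P1→A gives 3>0; P2→P gives 6>5; P3→X gives 9>0]
(B,R,X): not NE [P1→A gives 4>0; P2→S gives 5>1]
(B,R,Y): not NE [P1→A gives 5>1; P2→S gives 7>2; P3→X gives 7>4]
(B,R,Z): not NE [P1→C gives 7>3; P2→P gives 6>1; P3→X gives 7>4]
(B,S,X): not NE [P1→C gives 5>3]
(B,S,Y): not NE [P1→A gives 9>2; P3→Z gives 7>3]
(B,S,Z): not NE [P1→A gives 6>1; P2→P gives 6>0]
(C,P,X): not NE [P1→A gives 6>5; P2→Q gives 6>4]
(C,P,Y): not NE [P1→A gives 7>1; P3→X gives 8>7]
(C,P,Z): not NE [P3→X gives 8>5]
(C,Q,X): not NE [P1→A gives 6>5]
(C,Q,Y): not NE [P1→A gives 9>7; P3→X gives 7>2]
(C,Q,Z): not NE [P1→A gives 3>0; P2→S gives 7>1; P3→X gives 7>2]
(C,R,X): not NE [P1→A gives 4>3; P2→Q gives 6>0; P3→Z gives 9>3]
(C,R,Y): not NE [P1→A gives 5>4; P3→Z gives 9>6]
(C,R,Z): not NE [P2→S gives 7>3]
(C,S,X): not NE [P2→Q gives 6>4]
(C,S,Y): not NE [P1→A gives 9>5; P2→R gives 9>1; P3→X gives 6>0]
(C,S,Z): not NE [P1→A gives 6>1; P3→X gives 6>4]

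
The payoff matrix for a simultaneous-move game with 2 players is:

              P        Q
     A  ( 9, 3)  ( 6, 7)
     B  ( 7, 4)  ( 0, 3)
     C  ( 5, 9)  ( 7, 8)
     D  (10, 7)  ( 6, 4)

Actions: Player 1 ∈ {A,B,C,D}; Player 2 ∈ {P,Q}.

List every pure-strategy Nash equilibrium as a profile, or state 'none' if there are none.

(A,P): not NE [P1→D gives 10>9; P2→Q gives 7>3]
(A,Q): not NE [P1→C gives 7>6]
(B,P): not NE [P1→D gives 10>7]
(B,Q): not NE [P1→C gives 7>0; P2→P gives 4>3]
(C,P): not NE [P1→D gives 10>5]
(C,Q): not NE [P2→P gives 9>8]
(D,P): NE
(D,Q): not NE [P1→C gives 7>6; P2→P gives 7>4]

PSNE = {(D,P)}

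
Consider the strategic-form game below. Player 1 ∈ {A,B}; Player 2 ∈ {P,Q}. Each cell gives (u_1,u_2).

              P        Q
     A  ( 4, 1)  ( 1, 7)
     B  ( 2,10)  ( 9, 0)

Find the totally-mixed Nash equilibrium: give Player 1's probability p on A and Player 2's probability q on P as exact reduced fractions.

P1 indiff ⇒ q·4+(1-q)·1 = q·2+(1-q)·9 ⇒ q(2) = (1-q)(8) ⇒ q = 4/5
P2 indiff ⇒ p·1+(1-p)·10 = p·7+(1-p)·0 ⇒ p(-6) = (1-p)(-10) ⇒ p = 5/8

(p,q) = (5/8, 4/5)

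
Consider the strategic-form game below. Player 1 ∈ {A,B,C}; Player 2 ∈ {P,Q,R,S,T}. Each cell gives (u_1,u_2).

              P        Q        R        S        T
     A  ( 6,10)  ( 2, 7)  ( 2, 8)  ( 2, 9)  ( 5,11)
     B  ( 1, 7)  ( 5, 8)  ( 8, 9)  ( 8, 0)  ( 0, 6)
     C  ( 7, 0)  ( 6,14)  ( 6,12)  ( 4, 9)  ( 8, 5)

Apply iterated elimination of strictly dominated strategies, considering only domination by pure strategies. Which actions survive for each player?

P1 drop A (C beats it: P:7>6 Q:6>2 R:6>2 S:4>2 T:8>5)
P2 drop P (Q beats it: B:8>7 C:14>0)
P2 drop S (Q beats it: B:8>0 C:14>9)
P2 drop T (Q beats it: B:8>6 C:14>5)
P1→{B,C} P2→{Q,R}

Remaining: P1:{B,C} P2:{Q,R}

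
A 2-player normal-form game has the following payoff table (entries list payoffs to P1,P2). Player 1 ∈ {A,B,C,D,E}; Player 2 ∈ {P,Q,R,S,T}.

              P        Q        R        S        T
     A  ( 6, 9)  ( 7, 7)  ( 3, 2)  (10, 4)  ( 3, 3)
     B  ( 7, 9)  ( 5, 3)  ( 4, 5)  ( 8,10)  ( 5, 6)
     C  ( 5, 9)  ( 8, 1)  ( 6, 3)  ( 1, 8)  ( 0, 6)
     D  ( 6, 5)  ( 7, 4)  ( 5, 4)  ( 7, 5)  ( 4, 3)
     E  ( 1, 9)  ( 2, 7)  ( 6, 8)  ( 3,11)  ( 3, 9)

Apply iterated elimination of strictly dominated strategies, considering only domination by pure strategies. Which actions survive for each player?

Remaining: P1:{A,B} P2:{P,S}

P2 drop Q (P beats it: A:9>7 B:9>3 C:9>1 D:5>4 E:9>7)
P2 drop R (P beats it: A:9>2 B:9>5 C:9>3 D:5>4 E:9>8)
P1 drop C (A beats it: P:6>5 S:10>1 T:3>0)
P1 drop D (B beats it: P:7>6 S:8>7 T:5>4)
P1 drop E (B beats it: P:7>1 S:8>3 T:5>3)
P2 drop T (P beats it: A:9>3 B:9>6)
P1→{A,B} P2→{P,S}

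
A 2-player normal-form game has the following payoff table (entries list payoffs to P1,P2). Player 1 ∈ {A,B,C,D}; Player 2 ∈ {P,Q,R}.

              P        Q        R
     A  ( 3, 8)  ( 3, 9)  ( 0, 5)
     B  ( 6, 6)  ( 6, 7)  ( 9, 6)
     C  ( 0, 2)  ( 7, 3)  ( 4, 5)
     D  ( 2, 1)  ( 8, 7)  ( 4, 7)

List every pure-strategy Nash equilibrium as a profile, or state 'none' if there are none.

Nash profiles: (D,Q)

(A,P): not NE [P1→B gives 6>3; P2→Q gives 9>8]
(A,Q): not NE [P1→D gives 8>3]
(A,R): not NE [P1→B gives 9>0; P2→Q gives 9>5]
(B,P): not NE [P2→Q gives 7>6]
(B,Q): not NE [P1→D gives 8>6]
(B,R): not NE [P2→Q gives 7>6]
(C,P): not NE [P1→B gives 6>0; P2→R gives 5>2]
(C,Q): not NE [P1→D gives 8>7; P2→R gives 5>3]
(C,R): not NE [P1→B gives 9>4]
(D,P): not NE [P1→B gives 6>2; P2→R gives 7>1]
(D,Q): NE
(D,R): not NE [P1→B gives 9>4]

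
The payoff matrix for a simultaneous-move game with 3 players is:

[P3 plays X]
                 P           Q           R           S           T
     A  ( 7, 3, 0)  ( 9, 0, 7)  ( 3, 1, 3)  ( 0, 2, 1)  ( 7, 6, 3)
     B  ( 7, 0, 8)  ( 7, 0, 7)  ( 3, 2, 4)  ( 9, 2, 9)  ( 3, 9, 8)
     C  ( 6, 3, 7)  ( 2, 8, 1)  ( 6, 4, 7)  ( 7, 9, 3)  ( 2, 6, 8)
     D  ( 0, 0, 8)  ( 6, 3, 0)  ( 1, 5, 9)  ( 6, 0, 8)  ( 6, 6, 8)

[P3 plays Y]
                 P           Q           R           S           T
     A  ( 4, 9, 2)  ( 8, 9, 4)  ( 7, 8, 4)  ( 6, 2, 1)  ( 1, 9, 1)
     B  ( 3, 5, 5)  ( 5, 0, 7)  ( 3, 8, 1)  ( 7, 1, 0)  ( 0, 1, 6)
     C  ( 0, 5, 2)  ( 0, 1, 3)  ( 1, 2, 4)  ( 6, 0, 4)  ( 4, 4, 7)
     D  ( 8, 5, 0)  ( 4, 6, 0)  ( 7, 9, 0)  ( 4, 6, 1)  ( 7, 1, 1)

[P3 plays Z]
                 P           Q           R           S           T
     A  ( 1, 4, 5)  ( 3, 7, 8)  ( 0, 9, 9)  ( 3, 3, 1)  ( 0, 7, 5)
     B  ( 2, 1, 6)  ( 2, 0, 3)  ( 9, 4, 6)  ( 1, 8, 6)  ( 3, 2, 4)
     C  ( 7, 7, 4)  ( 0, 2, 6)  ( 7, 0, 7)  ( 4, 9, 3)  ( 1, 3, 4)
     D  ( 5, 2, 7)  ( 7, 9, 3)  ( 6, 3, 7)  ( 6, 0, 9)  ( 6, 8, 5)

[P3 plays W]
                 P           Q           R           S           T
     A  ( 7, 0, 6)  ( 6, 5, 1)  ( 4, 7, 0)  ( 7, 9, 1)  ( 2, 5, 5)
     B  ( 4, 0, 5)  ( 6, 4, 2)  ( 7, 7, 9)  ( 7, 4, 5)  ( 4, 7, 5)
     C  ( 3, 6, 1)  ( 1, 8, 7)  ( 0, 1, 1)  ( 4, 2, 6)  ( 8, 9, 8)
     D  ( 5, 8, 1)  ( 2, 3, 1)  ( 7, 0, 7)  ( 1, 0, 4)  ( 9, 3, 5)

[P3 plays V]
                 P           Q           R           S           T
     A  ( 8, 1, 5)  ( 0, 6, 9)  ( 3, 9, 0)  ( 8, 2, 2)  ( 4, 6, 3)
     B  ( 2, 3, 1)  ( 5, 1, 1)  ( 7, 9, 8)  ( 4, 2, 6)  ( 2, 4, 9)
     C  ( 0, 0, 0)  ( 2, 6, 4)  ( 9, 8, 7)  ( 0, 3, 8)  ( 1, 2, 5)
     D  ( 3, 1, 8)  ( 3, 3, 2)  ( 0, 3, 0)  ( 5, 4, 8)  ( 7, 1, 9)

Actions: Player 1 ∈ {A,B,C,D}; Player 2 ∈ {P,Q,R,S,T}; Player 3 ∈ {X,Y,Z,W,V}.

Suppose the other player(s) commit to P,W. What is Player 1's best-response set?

u_1(A vs P,W) = 7
u_1(B vs P,W) = 4
u_1(C vs P,W) = 3
u_1(D vs P,W) = 5
max payoff 7 at {A}

argmax u_1 = {A}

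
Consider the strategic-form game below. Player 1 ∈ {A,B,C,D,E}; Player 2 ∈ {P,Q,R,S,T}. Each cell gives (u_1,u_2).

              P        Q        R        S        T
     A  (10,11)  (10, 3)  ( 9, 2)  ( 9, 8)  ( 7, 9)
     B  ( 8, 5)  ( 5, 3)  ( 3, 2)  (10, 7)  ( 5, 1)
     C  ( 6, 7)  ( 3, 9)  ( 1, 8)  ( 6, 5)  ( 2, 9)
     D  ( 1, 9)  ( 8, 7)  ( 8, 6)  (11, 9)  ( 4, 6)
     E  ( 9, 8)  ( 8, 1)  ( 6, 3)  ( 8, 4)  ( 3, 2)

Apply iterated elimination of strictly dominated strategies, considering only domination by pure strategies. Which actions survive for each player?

P1 drop C (A beats it: P:10>6 Q:10>3 R:9>1 S:9>6 T:7>2)
P1 drop E (A beats it: P:10>9 Q:10>8 R:9>6 S:9>8 T:7>3)
P2 drop Q (P beats it: A:11>3 B:5>3 D:9>7)
P2 drop R (P beats it: A:11>2 B:5>2 D:9>6)
P2 drop T (P beats it: A:11>9 B:5>1 D:9>6)
P1→{A,B,D} P2→{P,S}

Survivors P1:{A,B,D} P2:{P,S}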